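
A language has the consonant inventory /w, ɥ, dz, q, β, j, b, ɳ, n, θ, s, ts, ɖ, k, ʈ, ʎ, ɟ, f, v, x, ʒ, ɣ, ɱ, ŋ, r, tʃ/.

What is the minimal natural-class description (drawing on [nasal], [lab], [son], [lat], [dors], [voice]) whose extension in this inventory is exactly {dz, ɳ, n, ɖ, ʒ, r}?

/dz, ɳ, n, ɖ, ʒ, r/ are all [+voice], [-labial], [-dorsal], and no other segment in the inventory matches all three values. Dropping any one of them over-generates: [-labial, -dorsal] alone would also admit /θ, s, ts, ʈ, …/; [+voice, -dorsal] alone would also admit /β, b, v, ɱ/; [+voice, -labial] alone would also admit /j, ʎ, ɟ, ɣ, …/. No other combination of two listed features picks out exactly this set either, so fewer than three features will not do.

[+voice, -lab, -dors]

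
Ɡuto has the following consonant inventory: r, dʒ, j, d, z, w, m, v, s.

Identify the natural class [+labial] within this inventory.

w, m, v

The [+labial] segments here are /w, m, v/; the remaining /r, dʒ, j, d, z, s/ are [-labial].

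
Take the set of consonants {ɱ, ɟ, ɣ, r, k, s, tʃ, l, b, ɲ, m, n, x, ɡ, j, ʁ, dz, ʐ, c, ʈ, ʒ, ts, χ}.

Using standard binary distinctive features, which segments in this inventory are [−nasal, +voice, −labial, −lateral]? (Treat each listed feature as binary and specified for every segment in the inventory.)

ɟ, ɣ, r, ɡ, j, ʁ, dz, ʐ, ʒ

Eliminate segments failing any feature: /ɱ, ɲ, m, n/ are [+nasal]; /k, s, tʃ, x, c, ʈ, ts, χ/ are [−voice]; /l/ is [+lateral]; /b/ is [+labial]. The remaining /ɟ, ɣ, r, ɡ, j, ʁ, dz, ʐ, ʒ/ satisfy [−nasal], [+voice], [−labial], [−lateral].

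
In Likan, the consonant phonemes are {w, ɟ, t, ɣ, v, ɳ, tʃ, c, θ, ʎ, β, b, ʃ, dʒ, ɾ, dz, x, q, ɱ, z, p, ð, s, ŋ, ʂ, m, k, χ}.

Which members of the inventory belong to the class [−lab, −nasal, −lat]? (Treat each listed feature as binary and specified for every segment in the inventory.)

ɟ, t, ɣ, tʃ, c, θ, ʃ, dʒ, ɾ, dz, x, q, z, ð, s, ʂ, k, χ

Checking each segment against [−labial], [−nasal], [−lateral]: /ɟ/ (voiced palatal stop), /t/ (voiceless alveolar stop), /ɣ/ (voiced velar fricative), /tʃ/ (voiceless postalveolar affricate), /c/ (voiceless palatal stop), /θ/ (voiceless dental fricative), among others, satisfy every feature; every other segment in the inventory fails at least one.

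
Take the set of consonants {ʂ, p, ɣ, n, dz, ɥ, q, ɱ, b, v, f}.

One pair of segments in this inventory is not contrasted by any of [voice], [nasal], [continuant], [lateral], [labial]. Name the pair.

ɥ, v

Both /ɥ/ and /v/ are [+voice], [-nasal], [+continuant], [-lateral], [+labial]. Since the list omits [sonorant], [round] and [dorsal] — which do distinguish the labial-palatal glide from the voiced labiodental fricative — this pair collapses; all other pairs remain distinct.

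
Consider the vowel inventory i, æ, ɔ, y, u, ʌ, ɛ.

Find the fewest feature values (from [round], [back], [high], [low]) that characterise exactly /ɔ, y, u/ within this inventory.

The target set is precisely the extension of [+round] in this inventory.

[+round]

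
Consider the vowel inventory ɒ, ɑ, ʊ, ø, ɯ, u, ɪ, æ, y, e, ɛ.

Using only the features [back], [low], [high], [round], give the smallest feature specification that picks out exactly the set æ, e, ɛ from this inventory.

Every target segment is [−high], [−back], [−round]; each remaining inventory member fails at least one of these. Each conjunct is needed — [−back, −round] alone would also admit /ɪ/; [−high, −round] alone would also admit /ɑ/; [−high, −back] alone would also admit /ø/ — and no other combination of two listed features has exactly this extension, so three is the minimum.

[−high, −back, −round]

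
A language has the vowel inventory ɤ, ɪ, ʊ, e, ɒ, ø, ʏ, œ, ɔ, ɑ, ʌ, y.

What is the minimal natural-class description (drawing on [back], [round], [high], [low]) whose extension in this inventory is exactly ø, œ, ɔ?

[−high, −low, +round]

Every target segment is [−high], [−low], [+round]; each remaining inventory member fails at least one of these. Each conjunct is needed — [−low, +round] alone would also admit /ʊ, ʏ, y/; [−high, +round] alone would also admit /ɒ/; [−high, −low] alone would also admit /ɤ, e, ʌ/ — and no other combination of two listed features has exactly this extension, so three is the minimum.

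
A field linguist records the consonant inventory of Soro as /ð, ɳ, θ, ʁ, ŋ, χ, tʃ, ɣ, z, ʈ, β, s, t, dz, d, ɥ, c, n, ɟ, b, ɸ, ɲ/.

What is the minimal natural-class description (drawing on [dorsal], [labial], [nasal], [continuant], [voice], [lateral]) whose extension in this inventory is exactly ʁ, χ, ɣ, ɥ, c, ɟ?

Every target segment is [-nasal], [+dorsal]; each remaining inventory member fails at least one of these. Each conjunct is needed — [+dorsal] alone would also admit /ŋ, ɲ/; [-nasal] alone would also admit /ð, θ, tʃ, z, …/ — and no other single listed feature has exactly this extension, so two is the minimum.

[-nasal, +dorsal]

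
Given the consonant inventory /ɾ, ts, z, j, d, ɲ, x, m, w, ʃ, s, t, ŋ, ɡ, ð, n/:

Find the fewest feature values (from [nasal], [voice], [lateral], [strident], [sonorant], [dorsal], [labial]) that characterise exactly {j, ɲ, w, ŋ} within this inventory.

[+sonorant, +dorsal]

/j, ɲ, w, ŋ/ are all [+sonorant], [+dorsal], and no other segment in the inventory matches both values. Dropping any one of them over-generates: [+dorsal] alone would also admit /x, ɡ/; [+sonorant] alone would also admit /ɾ, m, n/. No other single listed feature picks out exactly this set either, so fewer than two features will not do.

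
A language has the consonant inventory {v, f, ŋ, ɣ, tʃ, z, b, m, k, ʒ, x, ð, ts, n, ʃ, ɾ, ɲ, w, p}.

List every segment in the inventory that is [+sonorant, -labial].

ŋ, n, ɾ, ɲ

Eliminate segments failing any feature: /v, f, ɣ, tʃ, z, b, k, ʒ, x, ð, ts, ʃ, p/ are [-sonorant]; /m, w/ are [+labial]. The remaining /ŋ, n, ɾ, ɲ/ satisfy [+sonorant], [-labial].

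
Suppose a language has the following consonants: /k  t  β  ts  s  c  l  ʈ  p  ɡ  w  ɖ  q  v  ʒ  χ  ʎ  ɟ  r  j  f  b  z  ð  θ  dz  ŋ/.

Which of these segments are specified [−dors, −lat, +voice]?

Checking each segment against [−dorsal], [−lateral], [+voice]: /β/ (voiced bilabial fricative), /ɖ/ (voiced retroflex stop), /v/ (voiced labiodental fricative), /ʒ/ (voiced postalveolar fricative), /r/ (alveolar trill), /b/ (voiced bilabial stop), among others, satisfy every feature; every other segment in the inventory fails at least one.

β, ɖ, v, ʒ, r, b, z, ð, dz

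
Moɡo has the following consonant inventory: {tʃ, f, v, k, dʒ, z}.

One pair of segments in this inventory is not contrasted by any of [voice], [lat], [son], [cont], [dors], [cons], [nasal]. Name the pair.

On the given features, /z/ and /v/ have an identical profile: [+voice], [-lateral], [-sonorant], [+continuant], [-dorsal], [+consonantal], [-nasal]. No other two segments in the inventory coincide on all 7 features. (They do differ in [labial] and [coronal], which are not among the given features.)

z, v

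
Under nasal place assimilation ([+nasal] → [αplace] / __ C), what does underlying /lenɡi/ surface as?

/n/ sits before the [+dorsal] consonant /ɡ/, so it takes on [+dorsal] and surfaces as /ŋ/. The rest of the form is unaffected: [leŋɡi].

[leŋɡi]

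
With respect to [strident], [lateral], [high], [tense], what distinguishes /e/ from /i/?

/e/ is the mid front unrounded tense vowel and /i/ is the high front unrounded tense vowel. Both are [−strident], [−lateral], [+tense]. /e/ is [−high] while /i/ is [+high], so the distinguishing feature is [high].

[high]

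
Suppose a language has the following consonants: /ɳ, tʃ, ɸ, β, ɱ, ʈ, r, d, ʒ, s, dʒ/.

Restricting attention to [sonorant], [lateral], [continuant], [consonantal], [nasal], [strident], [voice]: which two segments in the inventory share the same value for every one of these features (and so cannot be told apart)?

Both /ɳ/ and /ɱ/ are [+sonorant], [−lateral], [−continuant], [+consonantal], [+nasal], [−strident], [+voice]. Since the list omits [labial] and [coronal] — which do distinguish the retroflex nasal from the labiodental nasal — this pair collapses; all other pairs remain distinct.

ɳ, ɱ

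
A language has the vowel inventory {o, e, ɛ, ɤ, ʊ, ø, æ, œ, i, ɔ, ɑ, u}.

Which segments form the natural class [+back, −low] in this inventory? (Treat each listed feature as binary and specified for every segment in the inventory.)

First, the [+back] segments are /o, ɤ, ʊ, ɔ, ɑ, u/.
Among these, [−low] leaves /o, ɤ, ʊ, ɔ, u/.

o, ɤ, ʊ, ɔ, u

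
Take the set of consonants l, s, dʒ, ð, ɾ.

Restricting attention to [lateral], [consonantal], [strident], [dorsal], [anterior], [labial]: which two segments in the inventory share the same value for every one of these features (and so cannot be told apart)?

On the given features, /ɾ/ and /ð/ have an identical profile: [−lateral], [+consonantal], [−strident], [−dorsal], [+anterior], [−labial]. No other two segments in the inventory coincide on all 6 features. (They do differ in [sonorant], which is not among the given features.)

ɾ, ð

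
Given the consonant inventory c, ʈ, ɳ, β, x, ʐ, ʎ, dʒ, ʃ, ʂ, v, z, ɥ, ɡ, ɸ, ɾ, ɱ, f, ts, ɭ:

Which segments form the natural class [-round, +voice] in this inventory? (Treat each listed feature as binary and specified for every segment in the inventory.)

ɳ, β, ʐ, ʎ, dʒ, v, z, ɡ, ɾ, ɱ, ɭ

Checking each segment against [-round], [+voice]: /ɳ/ (retroflex nasal), /β/ (voiced bilabial fricative), /ʐ/ (voiced retroflex fricative), /ʎ/ (palatal lateral approximant), /dʒ/ (voiced postalveolar affricate), /v/ (voiced labiodental fricative), among others, satisfy every feature; every other segment in the inventory fails at least one.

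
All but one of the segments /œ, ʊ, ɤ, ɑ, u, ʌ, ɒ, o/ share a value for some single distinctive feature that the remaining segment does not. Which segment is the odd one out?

œ

The remaining segments after removing /œ/ share [+back]; /œ/ (mid front rounded lax vowel) is [−back]. For every other candidate removal, the leftover set fails to share any single feature value that the removed segment lacks.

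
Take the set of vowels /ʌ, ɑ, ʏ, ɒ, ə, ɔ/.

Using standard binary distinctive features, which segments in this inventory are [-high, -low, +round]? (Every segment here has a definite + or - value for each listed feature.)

ɔ

Among the inventory, the [-high] segments are /ʌ, ɑ, ɒ, ə, ɔ/.
Then [-low] gives /ʌ, ə, ɔ/.
Within that set, [+round] leaves /ɔ/.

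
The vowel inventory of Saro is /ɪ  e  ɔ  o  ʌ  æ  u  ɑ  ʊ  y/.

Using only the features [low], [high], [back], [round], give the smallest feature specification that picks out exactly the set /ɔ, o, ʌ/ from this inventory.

[−high, −low, +back]

/ɔ, o, ʌ/ are all [−high], [−low], [+back], and no other segment in the inventory matches all three values. Dropping any one of them over-generates: [−low, +back] alone would also admit /u, ʊ/; [−high, +back] alone would also admit /ɑ/; [−high, −low] alone would also admit /e/. No other combination of two listed features picks out exactly this set either, so fewer than three features will not do.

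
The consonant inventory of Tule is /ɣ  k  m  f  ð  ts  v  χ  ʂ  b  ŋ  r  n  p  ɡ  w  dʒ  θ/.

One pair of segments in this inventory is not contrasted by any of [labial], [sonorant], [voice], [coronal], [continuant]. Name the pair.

/θ/ (voiceless dental fricative) and /ʂ/ (voiceless retroflex fricative) are both [-labial], [-sonorant], [-voice], [+coronal], [+continuant], so none of the listed features separates them. (They do differ in [strident], [anterior] and [distributed], which are not among the given features.) Every other pair in the inventory differs on at least one listed feature.

θ, ʂ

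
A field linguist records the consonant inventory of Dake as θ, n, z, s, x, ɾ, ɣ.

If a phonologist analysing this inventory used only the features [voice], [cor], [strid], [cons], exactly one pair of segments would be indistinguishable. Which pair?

/n/ (alveolar nasal) and /ɾ/ (alveolar tap) are both [+voice], [+coronal], [−strident], [+consonantal], so none of the listed features separates them. (They do differ in [nasal], which is not among the given features.) Every other pair in the inventory differs on at least one listed feature.

n, ɾ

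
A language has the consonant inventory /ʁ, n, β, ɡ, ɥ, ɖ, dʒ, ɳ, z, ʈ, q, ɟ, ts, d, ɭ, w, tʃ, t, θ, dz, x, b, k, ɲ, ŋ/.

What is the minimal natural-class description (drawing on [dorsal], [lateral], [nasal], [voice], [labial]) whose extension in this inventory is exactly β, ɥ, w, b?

[+labial]

Every target segment is [+labial] and no other inventory member is, so one feature is enough.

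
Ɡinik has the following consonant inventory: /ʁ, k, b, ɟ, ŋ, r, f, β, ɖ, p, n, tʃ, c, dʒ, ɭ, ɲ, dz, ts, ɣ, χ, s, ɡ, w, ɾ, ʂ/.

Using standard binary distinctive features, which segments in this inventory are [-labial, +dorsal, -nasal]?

Eliminate segments failing any feature: /b, f, β, p, w/ are [+labial]; /ŋ, ɲ/ are [+nasal]; /r, ɖ, n, tʃ, dʒ, ɭ, dz, ts, s, ɾ, ʂ/ are [-dorsal]. The remaining /ʁ, k, ɟ, c, ɣ, χ, ɡ/ satisfy [-labial], [+dorsal], [-nasal].

ʁ, k, ɟ, c, ɣ, χ, ɡ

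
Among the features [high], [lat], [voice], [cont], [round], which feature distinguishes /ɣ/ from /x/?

[voice]

The two segments share [+high], [-lateral], [+continuant], [-round]. The only feature from the list on which they differ: /ɣ/ is [+voice] while /x/ is [-voice].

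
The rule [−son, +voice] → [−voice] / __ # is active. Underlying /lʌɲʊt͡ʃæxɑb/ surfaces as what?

Only the final segment /b/ is both word-final and matches the structural description. It is a voiced bilabial stop, so [−son, +voice] holds; changing it to [−voice] with all other features held fixed yields /p/ (voiceless bilabial stop). No other segment meets both the structural description and the environment, so the output is [lʌɲʊt͡ʃæxɑp].

[lʌɲʊt͡ʃæxɑp]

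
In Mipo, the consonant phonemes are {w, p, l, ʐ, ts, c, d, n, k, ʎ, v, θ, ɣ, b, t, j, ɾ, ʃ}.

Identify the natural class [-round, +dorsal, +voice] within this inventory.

ʎ, ɣ, j

Checking each segment against [-round], [+dorsal], [+voice]: /ʎ/ (palatal lateral approximant), /ɣ/ (voiced velar fricative), /j/ (palatal glide) satisfy every feature; every other segment in the inventory fails at least one.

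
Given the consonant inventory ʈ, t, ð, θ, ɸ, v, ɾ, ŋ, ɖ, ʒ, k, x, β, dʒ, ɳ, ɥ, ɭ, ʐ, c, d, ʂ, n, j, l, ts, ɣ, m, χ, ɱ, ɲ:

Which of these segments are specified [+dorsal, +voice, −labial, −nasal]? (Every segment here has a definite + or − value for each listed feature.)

Eliminate segments failing any feature: /ʈ, t, ð, θ, ɸ, v, ɾ, ɖ, ʒ, β, dʒ, ɳ, ɭ, ʐ, d, ʂ, n, l, ts, m, ɱ/ are [−dorsal]; /ŋ, ɲ/ are [+nasal]; /k, x, c, χ/ are [−voice]; /ɥ/ is [+labial]. The remaining /j, ɣ/ satisfy [+dorsal], [+voice], [−labial], [−nasal].

j, ɣ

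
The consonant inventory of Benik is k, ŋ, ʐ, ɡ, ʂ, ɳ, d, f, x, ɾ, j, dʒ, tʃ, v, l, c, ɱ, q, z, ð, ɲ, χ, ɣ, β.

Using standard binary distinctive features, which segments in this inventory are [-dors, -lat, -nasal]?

Checking each segment against [-dorsal], [-lateral], [-nasal]: /ʐ/ (voiced retroflex fricative), /ʂ/ (voiceless retroflex fricative), /d/ (voiced alveolar stop), /f/ (voiceless labiodental fricative), /ɾ/ (alveolar tap), /dʒ/ (voiced postalveolar affricate), among others, satisfy every feature; every other segment in the inventory fails at least one.

ʐ, ʂ, d, f, ɾ, dʒ, tʃ, v, z, ð, β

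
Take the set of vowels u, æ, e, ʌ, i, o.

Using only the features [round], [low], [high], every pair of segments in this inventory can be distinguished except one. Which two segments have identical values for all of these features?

On the given features, /ʌ/ and /e/ have an identical profile: [−round], [−low], [−high]. No other two segments in the inventory coincide on all 3 features. (They do differ in [back] and [tense], which are not among the given features.)

ʌ, e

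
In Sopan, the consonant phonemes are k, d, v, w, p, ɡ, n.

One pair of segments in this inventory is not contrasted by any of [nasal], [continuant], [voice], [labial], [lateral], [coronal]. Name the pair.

w, v

/w/ (labial-velar glide) and /v/ (voiced labiodental fricative) are both [-nasal], [+continuant], [+voice], [+labial], [-lateral], [-coronal], so none of the listed features separates them. (They do differ in [sonorant], [round] and [dorsal], which are not among the given features.) Every other pair in the inventory differs on at least one listed feature.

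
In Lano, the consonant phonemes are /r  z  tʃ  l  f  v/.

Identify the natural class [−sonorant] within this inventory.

The feature [sonorant] marks segments produced without turbulent airflow (nasals, liquids, glides, vowels). In this inventory /z, tʃ, f, v/ lack that property, so they are [−sonorant]; /r, l/ are [+sonorant].

z, tʃ, f, v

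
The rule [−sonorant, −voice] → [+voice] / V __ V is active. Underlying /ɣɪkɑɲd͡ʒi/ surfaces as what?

[ɣɪɡɑɲd͡ʒi]

/k/ satisfies [−sonorant, −voice] and sits in V __ V. The [+voice] counterpart of the voiceless velar stop is /ɡ/. Other segments in /ɣɪkɑɲd͡ʒi/ either fail the structural description or are not in the environment, so the surface form is [ɣɪɡɑɲd͡ʒi].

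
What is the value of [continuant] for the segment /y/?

[+continuant]

As the high front rounded tense vowel, /y/ is [+continuant].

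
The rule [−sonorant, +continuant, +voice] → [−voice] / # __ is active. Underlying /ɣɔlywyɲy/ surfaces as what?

[xɔlywyɲy]

/ɣ/ satisfies [−sonorant, +continuant, +voice] and sits in # __. The [−voice] counterpart of the voiced velar fricative is /x/. Other segments in /ɣɔlywyɲy/ either fail the structural description or are not in the environment, so the surface form is [xɔlywyɲy].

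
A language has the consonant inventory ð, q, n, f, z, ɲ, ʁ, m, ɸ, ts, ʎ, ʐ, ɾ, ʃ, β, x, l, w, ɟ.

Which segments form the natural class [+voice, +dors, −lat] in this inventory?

ɲ, ʁ, w, ɟ

The [+voice] segments are /ð, n, z, ɲ, ʁ, m, ʎ, ʐ, ɾ, β, l, w, ɟ/.
Intersecting with [+dorsal] gives /ɲ, ʁ, ʎ, w, ɟ/.
Within that set, [−lateral] leaves /ɲ, ʁ, w, ɟ/.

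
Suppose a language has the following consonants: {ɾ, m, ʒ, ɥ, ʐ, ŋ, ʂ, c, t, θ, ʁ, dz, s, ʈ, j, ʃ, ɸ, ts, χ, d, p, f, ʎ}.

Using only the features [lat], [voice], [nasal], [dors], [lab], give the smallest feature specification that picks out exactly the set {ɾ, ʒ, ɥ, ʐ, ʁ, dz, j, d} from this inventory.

The class [+voice], [-nasal], [-lateral] has exactly /ɾ, ʒ, ɥ, ʐ, ʁ, dz, j, d/ as its extension in this inventory. No smaller conjunction from the listed features achieves this: [-nasal, -lateral] alone would also admit /ʂ, c, t, θ, …/; [+voice, -lateral] alone would also admit /m, ŋ/; [+voice, -nasal] alone would also admit /ʎ/; and checking the remaining two-feature bundles turns up none with this extension.

[+voice, -nasal, -lat]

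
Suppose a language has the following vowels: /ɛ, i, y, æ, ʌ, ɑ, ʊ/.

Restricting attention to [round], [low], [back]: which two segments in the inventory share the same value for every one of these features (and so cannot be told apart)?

ɛ, i

/ɛ/ (mid front unrounded lax vowel) and /i/ (high front unrounded tense vowel) are both [-round], [-low], [-back], so none of the listed features separates them. (They do differ in [high] and [tense], which are not among the given features.) Every other pair in the inventory differs on at least one listed feature.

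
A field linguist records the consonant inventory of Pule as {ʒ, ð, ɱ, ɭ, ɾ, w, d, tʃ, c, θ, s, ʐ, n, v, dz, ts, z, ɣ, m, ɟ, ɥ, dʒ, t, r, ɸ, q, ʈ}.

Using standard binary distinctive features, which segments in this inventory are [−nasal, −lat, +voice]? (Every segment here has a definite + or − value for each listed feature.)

ʒ, ð, ɾ, w, d, ʐ, v, dz, z, ɣ, ɟ, ɥ, dʒ, r

Checking each segment against [−nasal], [−lateral], [+voice]: /ʒ/ (voiced postalveolar fricative), /ð/ (voiced dental fricative), /ɾ/ (alveolar tap), /w/ (labial-velar glide), /d/ (voiced alveolar stop), /ʐ/ (voiced retroflex fricative), among others, satisfy every feature; every other segment in the inventory fails at least one.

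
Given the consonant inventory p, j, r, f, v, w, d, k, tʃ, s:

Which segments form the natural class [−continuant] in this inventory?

p, d, k, tʃ

The [−continuant] segments here are /p, d, k, tʃ/; the remaining /j, r, f, v, w, s/ are [+continuant].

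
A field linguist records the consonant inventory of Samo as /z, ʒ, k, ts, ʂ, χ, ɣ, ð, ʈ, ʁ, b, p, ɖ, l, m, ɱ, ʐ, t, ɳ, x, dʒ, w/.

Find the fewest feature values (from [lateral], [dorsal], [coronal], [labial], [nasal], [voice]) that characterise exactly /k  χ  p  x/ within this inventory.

The class [−voice], [−coronal] has exactly /k, χ, p, x/ as its extension in this inventory. No smaller conjunction from the listed features achieves this: [−coronal] alone would also admit /ɣ, ʁ, b, m, …/; [−voice] alone would also admit /ts, ʂ, ʈ, t/; and checking the remaining single features turns up none with this extension.

[−voice, −coronal]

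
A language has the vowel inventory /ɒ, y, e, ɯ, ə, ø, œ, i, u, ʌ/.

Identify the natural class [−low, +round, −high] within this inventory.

ø, œ

First, the [−low] segments are /y, e, ɯ, ə, ø, œ, i, u, ʌ/.
Among these, [+round] gives /y, ø, œ, u/.
Then [−high] leaves /ø, œ/.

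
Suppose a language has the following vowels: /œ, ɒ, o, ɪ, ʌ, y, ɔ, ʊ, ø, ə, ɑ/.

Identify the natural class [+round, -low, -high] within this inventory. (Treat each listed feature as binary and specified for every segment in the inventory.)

œ, o, ɔ, ø

Checking each segment against [+round], [-low], [-high]: /œ/ (mid front rounded lax vowel), /o/ (mid back rounded tense vowel), /ɔ/ (mid back rounded lax vowel), /ø/ (mid front rounded tense vowel) satisfy every feature; every other segment in the inventory fails at least one.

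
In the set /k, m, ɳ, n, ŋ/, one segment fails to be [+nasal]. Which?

/k/ is the voiceless velar stop, which is [-nasal]; the rest — /m, n, ɳ, ŋ/ — are [+nasal].

k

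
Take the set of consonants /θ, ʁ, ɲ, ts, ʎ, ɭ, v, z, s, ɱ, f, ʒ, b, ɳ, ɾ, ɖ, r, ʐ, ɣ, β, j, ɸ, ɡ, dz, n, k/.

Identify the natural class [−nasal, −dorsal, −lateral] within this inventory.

θ, ts, v, z, s, f, ʒ, b, ɾ, ɖ, r, ʐ, β, ɸ, dz

Eliminate segments failing any feature: /ʁ, ʎ, ɣ, j, ɡ, k/ are [+dorsal]; /ɲ, ɱ, ɳ, n/ are [+nasal]; /ɭ/ is [+lateral]. The remaining /θ, ts, v, z, s, f, ʒ, b, ɾ, ɖ, r, ʐ, β, ɸ, dz/ satisfy [−nasal], [−dorsal], [−lateral].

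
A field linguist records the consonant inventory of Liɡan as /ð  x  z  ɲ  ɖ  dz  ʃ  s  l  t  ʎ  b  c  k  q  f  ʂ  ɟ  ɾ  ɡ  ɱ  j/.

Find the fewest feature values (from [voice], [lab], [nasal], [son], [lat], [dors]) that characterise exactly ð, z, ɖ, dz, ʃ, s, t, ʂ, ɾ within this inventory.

[−lat, −lab, −dors]

The class [−lateral], [−labial], [−dorsal] has exactly /ð, z, ɖ, dz, ʃ, s, t, ʂ, ɾ/ as its extension in this inventory. No smaller conjunction from the listed features achieves this: [−labial, −dorsal] alone would also admit /l/; [−lateral, −dorsal] alone would also admit /b, f, ɱ/; [−lateral, −labial] alone would also admit /x, ɲ, c, k, …/; and checking the remaining two-feature bundles turns up none with this extension.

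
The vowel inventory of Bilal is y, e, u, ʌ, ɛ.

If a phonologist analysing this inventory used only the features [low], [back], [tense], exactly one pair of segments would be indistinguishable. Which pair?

y, e

Both /y/ and /e/ are [-low], [-back], [+tense]. Since the list omits [labial], [round] and [high] — which do distinguish the high front rounded tense vowel from the mid front unrounded tense vowel — this pair collapses; all other pairs remain distinct.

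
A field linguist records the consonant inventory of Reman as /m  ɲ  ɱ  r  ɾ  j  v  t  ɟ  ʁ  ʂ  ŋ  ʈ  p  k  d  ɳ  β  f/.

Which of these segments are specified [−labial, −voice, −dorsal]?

t, ʂ, ʈ

Among the inventory, the [−labial] segments are /ɲ, r, ɾ, j, t, ɟ, ʁ, ʂ, ŋ, ʈ, k, d, ɳ/.
Of those, [−voice] gives /t, ʂ, ʈ, k/.
Then [−dorsal] leaves /t, ʂ, ʈ/.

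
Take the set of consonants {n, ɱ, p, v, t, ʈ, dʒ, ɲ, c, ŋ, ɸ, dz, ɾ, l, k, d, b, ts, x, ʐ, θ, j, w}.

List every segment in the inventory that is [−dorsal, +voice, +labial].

ɱ, v, b

Eliminate segments failing any feature: /n, dʒ, dz, ɾ, l, d, ʐ/ are [−labial]; /p, t, ʈ, ɸ, ts, θ/ are [−voice]; /ɲ, c, ŋ, k, x, j, w/ are [+dorsal]. The remaining /ɱ, v, b/ satisfy [−dorsal], [+voice], [+labial].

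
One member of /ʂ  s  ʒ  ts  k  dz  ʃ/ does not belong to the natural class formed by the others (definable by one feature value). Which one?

k

/ts, ʃ, ʒ, ʂ, dz, s/ are all [+strident], but /k/ (voiceless velar stop) is [-strident]. No other single segment can be removed to leave a set sharing one feature value that the removed segment lacks, so /k/ is the odd one out.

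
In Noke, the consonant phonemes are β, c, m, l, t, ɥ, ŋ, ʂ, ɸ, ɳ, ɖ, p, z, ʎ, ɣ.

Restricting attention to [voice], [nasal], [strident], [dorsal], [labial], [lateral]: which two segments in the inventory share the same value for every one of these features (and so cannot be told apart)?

On the given features, /ɸ/ and /p/ have an identical profile: [-voice], [-nasal], [-strident], [-dorsal], [+labial], [-lateral]. No other two segments in the inventory coincide on all 6 features. (They do differ in [continuant], which is not among the given features.)

ɸ, p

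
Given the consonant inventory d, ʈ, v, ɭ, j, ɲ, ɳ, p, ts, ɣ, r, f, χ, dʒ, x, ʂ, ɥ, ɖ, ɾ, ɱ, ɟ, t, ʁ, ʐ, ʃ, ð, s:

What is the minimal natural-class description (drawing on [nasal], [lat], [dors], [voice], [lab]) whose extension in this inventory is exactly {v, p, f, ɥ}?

[-nasal, +lab]

Every target segment is [-nasal], [+labial]; each remaining inventory member fails at least one of these. Each conjunct is needed — [+labial] alone would also admit /ɱ/; [-nasal] alone would also admit /d, ʈ, ɭ, j, …/ — and no other single listed feature has exactly this extension, so two is the minimum.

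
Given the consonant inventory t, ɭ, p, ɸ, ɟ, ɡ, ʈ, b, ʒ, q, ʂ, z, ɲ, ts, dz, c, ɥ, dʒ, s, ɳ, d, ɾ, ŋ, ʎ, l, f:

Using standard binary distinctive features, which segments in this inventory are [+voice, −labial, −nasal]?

Checking each segment against [+voice], [−labial], [−nasal]: /ɭ/ (retroflex lateral approximant), /ɟ/ (voiced palatal stop), /ɡ/ (voiced velar stop), /ʒ/ (voiced postalveolar fricative), /z/ (voiced alveolar fricative), /dz/ (voiced alveolar affricate), among others, satisfy every feature; every other segment in the inventory fails at least one.

ɭ, ɟ, ɡ, ʒ, z, dz, dʒ, d, ɾ, ʎ, l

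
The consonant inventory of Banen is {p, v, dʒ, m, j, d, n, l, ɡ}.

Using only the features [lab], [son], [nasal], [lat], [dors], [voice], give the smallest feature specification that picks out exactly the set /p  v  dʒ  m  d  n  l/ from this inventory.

The target set is precisely the extension of [−dorsal] in this inventory.

[−dors]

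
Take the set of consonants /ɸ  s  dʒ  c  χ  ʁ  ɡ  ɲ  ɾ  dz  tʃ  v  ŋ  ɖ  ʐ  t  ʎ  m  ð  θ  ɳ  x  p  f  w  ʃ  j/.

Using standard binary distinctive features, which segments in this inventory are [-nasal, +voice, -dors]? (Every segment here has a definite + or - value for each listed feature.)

Checking each segment against [-nasal], [+voice], [-dorsal]: /dʒ/ (voiced postalveolar affricate), /ɾ/ (alveolar tap), /dz/ (voiced alveolar affricate), /v/ (voiced labiodental fricative), /ɖ/ (voiced retroflex stop), /ʐ/ (voiced retroflex fricative), among others, satisfy every feature; every other segment in the inventory fails at least one.

dʒ, ɾ, dz, v, ɖ, ʐ, ð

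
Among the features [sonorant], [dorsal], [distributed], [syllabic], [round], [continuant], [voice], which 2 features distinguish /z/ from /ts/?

/z/ (voiced alveolar fricative) and /ts/ (voiceless alveolar affricate) agree on [-sonorant], [-dorsal], [-distributed], [-syllabic], [-round]. They differ on [voice] (/z/ [+], /ts/ [-]), [continuant] (/z/ [+], /ts/ [-]).

[voice], [continuant]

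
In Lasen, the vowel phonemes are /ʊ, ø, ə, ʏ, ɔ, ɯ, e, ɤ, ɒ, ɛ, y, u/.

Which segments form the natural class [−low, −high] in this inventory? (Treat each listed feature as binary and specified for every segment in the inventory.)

Among the inventory, the [−low] segments are /ʊ, ø, ə, ʏ, ɔ, ɯ, e, ɤ, ɛ, y, u/.
Intersecting with [−high] leaves /ø, ə, ɔ, e, ɤ, ɛ/.

ø, ə, ɔ, e, ɤ, ɛ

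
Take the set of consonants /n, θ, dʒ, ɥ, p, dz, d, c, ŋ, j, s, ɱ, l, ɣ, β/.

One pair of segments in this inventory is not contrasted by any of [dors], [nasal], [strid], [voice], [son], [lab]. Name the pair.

Both /dʒ/ and /dz/ are [-dorsal], [-nasal], [+strident], [+voice], [-sonorant], [-labial]. Since the list omits [anterior] and [distributed] — which do distinguish the voiced postalveolar affricate from the voiced alveolar affricate — this pair collapses; all other pairs remain distinct.

dʒ, dz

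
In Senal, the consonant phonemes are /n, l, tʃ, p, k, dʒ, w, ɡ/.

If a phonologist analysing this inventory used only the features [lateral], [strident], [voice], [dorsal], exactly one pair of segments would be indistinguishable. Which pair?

/ɡ/ (voiced velar stop) and /w/ (labial-velar glide) are both [−lateral], [−strident], [+voice], [+dorsal], so none of the listed features separates them. (They do differ in [sonorant], [continuant], [labial] and [round], which are not among the given features.) Every other pair in the inventory differs on at least one listed feature.

ɡ, w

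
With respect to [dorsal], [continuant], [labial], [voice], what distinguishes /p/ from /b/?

/p/ (voiceless bilabial stop) and /b/ (voiced bilabial stop) agree on [-dorsal], [-continuant], [+labial]. They differ on [voice] (/p/ [-], /b/ [+]).

[voice]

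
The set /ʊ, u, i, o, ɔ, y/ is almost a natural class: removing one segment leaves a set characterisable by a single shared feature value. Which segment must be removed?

i

/ɔ, o, u, ʊ, y/ are all [+round], but /i/ (high front unrounded tense vowel) is [−round]. No other single segment can be removed to leave a set sharing one feature value that the removed segment lacks, so /i/ is the odd one out.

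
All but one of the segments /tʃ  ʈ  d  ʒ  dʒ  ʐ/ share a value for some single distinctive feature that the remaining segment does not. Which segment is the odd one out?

d

[anterior] groups all but one: /ʈ, dʒ, ʒ, ʐ, tʃ/ share [-anterior] while /d/ (voiced alveolar stop) alone is [+anterior]. Removing any other segment would not leave a single-feature class that excludes it.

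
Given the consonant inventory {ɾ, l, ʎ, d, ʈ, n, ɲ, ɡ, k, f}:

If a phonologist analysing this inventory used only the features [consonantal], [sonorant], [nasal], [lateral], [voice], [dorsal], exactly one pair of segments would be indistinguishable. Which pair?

f, ʈ

/f/ (voiceless labiodental fricative) and /ʈ/ (voiceless retroflex stop) are both [+consonantal], [-sonorant], [-nasal], [-lateral], [-voice], [-dorsal], so none of the listed features separates them. (They do differ in [continuant], [labial] and [coronal], which are not among the given features.) Every other pair in the inventory differs on at least one listed feature.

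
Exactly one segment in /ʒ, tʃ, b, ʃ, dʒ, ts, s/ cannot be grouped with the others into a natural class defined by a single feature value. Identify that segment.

b

/ts, s, ʃ, dʒ, tʃ, ʒ/ are all [+strident], but /b/ (voiced bilabial stop) is [−strident]. No other single segment can be removed to leave a set sharing one feature value that the removed segment lacks, so /b/ is the odd one out.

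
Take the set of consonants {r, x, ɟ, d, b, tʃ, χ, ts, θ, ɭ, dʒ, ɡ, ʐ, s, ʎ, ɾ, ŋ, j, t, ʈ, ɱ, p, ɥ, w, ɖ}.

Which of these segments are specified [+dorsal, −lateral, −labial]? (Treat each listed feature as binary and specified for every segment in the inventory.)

x, ɟ, χ, ɡ, ŋ, j

The [+dorsal] segments are /x, ɟ, χ, ɡ, ʎ, ŋ, j, ɥ, w/.
Among these, [−lateral] gives /x, ɟ, χ, ɡ, ŋ, j, ɥ, w/.
Within that set, [−labial] leaves /x, ɟ, χ, ɡ, ŋ, j/.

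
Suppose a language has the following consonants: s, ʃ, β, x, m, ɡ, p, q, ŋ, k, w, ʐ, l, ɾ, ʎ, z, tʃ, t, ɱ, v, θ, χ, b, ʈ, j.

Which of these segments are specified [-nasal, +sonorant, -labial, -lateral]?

Among the inventory, the [-nasal] segments are /s, ʃ, β, x, ɡ, p, q, k, w, ʐ, l, ɾ, ʎ, z, tʃ, t, v, θ, χ, b, ʈ, j/.
Then [+sonorant] gives /w, l, ɾ, ʎ, j/.
Then [-labial] gives /l, ɾ, ʎ, j/.
Among these, [-lateral] leaves /ɾ, j/.

ɾ, j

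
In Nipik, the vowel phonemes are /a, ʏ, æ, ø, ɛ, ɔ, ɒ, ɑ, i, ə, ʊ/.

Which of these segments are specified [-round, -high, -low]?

Checking each segment against [-round], [-high], [-low]: /ɛ/ (mid front unrounded lax vowel), /ə/ (mid central vowel (schwa)) satisfy every feature; every other segment in the inventory fails at least one.

ɛ, ə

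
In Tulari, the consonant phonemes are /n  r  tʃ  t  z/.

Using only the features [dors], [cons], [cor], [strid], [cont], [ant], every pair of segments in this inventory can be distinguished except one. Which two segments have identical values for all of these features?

Both /n/ and /t/ are [-dorsal], [+consonantal], [+coronal], [-strident], [-continuant], [+anterior]. Since the list omits [sonorant], [voice] and [nasal] — which do distinguish the alveolar nasal from the voiceless alveolar stop — this pair collapses; all other pairs remain distinct.

n, t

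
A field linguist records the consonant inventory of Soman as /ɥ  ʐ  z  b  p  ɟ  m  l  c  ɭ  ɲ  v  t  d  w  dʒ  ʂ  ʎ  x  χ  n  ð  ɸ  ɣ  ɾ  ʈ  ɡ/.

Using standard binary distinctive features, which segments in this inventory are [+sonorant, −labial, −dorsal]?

Checking each segment against [+sonorant], [−labial], [−dorsal]: /l/ (alveolar lateral approximant), /ɭ/ (retroflex lateral approximant), /n/ (alveolar nasal), /ɾ/ (alveolar tap) satisfy every feature; every other segment in the inventory fails at least one.

l, ɭ, n, ɾ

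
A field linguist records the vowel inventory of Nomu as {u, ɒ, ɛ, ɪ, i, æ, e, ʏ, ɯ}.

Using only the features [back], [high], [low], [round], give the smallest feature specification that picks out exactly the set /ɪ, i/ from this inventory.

[+high, −back, −round]

/ɪ, i/ are all [+high], [−back], [−round], and no other segment in the inventory matches all three values. Dropping any one of them over-generates: [−back, −round] alone would also admit /ɛ, æ, e/; [+high, −round] alone would also admit /ɯ/; [+high, −back] alone would also admit /ʏ/. No other combination of two listed features picks out exactly this set either, so fewer than three features will not do.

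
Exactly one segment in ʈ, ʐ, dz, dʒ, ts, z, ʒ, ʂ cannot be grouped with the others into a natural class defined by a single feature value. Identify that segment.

ʈ

/ts, dz, dʒ, z, ʂ, ʐ, ʒ/ are all [+strident], but /ʈ/ (voiceless retroflex stop) is [−strident]. No other single segment can be removed to leave a set sharing one feature value that the removed segment lacks, so /ʈ/ is the odd one out.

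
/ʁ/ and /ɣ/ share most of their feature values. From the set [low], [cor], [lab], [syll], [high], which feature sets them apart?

The two segments share [−low], [−coronal], [−labial], [−syllabic]. The only feature from the list on which they differ: /ʁ/ is [−high] while /ɣ/ is [+high].

[high]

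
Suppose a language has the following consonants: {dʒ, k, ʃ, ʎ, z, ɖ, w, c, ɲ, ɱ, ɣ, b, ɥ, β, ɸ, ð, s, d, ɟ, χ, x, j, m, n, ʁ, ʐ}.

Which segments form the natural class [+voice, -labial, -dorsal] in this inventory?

dʒ, z, ɖ, ð, d, n, ʐ

Checking each segment against [+voice], [-labial], [-dorsal]: /dʒ/ (voiced postalveolar affricate), /z/ (voiced alveolar fricative), /ɖ/ (voiced retroflex stop), /ð/ (voiced dental fricative), /d/ (voiced alveolar stop), /n/ (alveolar nasal), among others, satisfy every feature; every other segment in the inventory fails at least one.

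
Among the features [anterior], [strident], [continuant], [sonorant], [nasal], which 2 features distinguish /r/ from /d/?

/r/ is the alveolar trill and /d/ is the voiced alveolar stop. Both are [+anterior], [-strident], [-nasal]. /r/ is [+sonorant] while /d/ is [-sonorant]; /r/ is [+continuant] while /d/ is [-continuant], so the distinguishing features are [sonorant], [continuant].

[sonorant], [continuant]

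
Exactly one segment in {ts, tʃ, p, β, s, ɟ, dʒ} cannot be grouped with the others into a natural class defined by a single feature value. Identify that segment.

ɟ

[dorsal] groups all but one: /dʒ, β, s, p, ts, tʃ/ share [-dorsal] while /ɟ/ (voiced palatal stop) alone is [+dorsal]. Removing any other segment would not leave a single-feature class that excludes it.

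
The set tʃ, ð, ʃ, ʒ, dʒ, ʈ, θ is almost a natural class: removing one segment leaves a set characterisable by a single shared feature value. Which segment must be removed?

ʈ

/tʃ, ð, θ, ʃ, ʒ, dʒ/ are all [+distributed], but /ʈ/ (voiceless retroflex stop) is [-distributed]. No other single segment can be removed to leave a set sharing one feature value that the removed segment lacks, so /ʈ/ is the odd one out.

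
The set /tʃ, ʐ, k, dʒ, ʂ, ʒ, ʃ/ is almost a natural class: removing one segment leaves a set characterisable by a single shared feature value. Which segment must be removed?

k

[strident] (equivalently [coronal], [dorsal]) groups all but one: /tʃ, ʂ, ʐ, dʒ, ʃ, ʒ/ share [+strident] while /k/ (voiceless velar stop) alone is [−strident]. Removing any other segment would not leave a single-feature class that excludes it.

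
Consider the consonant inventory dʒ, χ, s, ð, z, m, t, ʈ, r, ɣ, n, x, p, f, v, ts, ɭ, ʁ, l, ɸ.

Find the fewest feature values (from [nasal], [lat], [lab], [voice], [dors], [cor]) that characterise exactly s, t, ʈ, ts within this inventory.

[−voice, +cor]

The class [−voice], [+coronal] has exactly /s, t, ʈ, ts/ as its extension in this inventory. No smaller conjunction from the listed features achieves this: [+coronal] alone would also admit /dʒ, ð, z, r, …/; [−voice] alone would also admit /χ, x, p, f, …/; and checking the remaining single features turns up none with this extension.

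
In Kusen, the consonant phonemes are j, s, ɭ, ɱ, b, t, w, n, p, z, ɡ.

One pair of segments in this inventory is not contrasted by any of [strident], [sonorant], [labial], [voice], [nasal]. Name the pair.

/j/ (palatal glide) and /ɭ/ (retroflex lateral approximant) are both [−strident], [+sonorant], [−labial], [+voice], [−nasal], so none of the listed features separates them. (They do differ in [lateral] and [dorsal], which are not among the given features.) Every other pair in the inventory differs on at least one listed feature.

j, ɭ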